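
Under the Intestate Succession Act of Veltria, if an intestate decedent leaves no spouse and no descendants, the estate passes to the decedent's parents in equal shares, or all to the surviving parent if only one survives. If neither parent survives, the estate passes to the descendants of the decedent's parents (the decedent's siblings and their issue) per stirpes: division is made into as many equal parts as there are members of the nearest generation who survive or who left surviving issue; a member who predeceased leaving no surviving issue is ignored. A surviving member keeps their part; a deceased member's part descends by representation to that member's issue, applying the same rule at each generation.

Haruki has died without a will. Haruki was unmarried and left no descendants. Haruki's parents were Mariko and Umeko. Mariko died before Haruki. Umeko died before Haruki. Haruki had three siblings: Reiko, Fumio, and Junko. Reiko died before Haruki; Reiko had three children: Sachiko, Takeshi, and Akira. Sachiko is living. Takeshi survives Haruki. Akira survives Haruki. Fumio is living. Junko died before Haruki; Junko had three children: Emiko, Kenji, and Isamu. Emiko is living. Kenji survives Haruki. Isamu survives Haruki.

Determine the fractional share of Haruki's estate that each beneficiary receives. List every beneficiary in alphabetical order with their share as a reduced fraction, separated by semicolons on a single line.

Akira 1/9; Emiko 1/9; Fumio 1/3; Isamu 1/9; Kenji 1/9; Sachiko 1/9; Takeshi 1/9

Neither parent survives and there are no descendants, so the estate passes to Haruki's siblings and their issue per stirpes.
The estate is divided into 3 equal shares of 1/3 among Reiko, Fumio, Junko.
Reiko predeceased; the 1/3 allotted to Reiko's branch passes to Reiko's issue by representation.
The 1/3 is divided into 3 equal shares of 1/9 among Sachiko, Takeshi, Akira.
Sachiko is living and takes 1/9.
Takeshi is living and takes 1/9.
Akira is living and takes 1/9.
Fumio is living and takes 1/3.
Junko predeceased; the 1/3 allotted to Junko's branch passes to Junko's issue by representation.
The 1/3 is divided into 3 equal shares of 1/9 among Emiko, Kenji, Isamu.
Emiko is living and takes 1/9.
Kenji is living and takes 1/9.
Isamu is living and takes 1/9.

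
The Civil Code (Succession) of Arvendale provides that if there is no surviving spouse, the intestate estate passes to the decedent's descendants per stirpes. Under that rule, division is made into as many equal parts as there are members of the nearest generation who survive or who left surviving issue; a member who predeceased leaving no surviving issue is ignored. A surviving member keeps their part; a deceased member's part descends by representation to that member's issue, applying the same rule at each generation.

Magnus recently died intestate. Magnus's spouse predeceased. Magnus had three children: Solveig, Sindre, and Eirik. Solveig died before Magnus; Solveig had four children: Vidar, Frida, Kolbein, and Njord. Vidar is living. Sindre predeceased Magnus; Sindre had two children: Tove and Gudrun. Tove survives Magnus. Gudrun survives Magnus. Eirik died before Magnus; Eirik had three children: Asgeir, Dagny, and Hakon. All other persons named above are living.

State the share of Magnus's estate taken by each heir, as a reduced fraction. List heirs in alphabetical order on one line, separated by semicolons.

There is no surviving spouse, so the entire estate passes to Magnus's descendants per stirpes.
The estate is divided into 3 equal shares of 1/3 among Solveig, Sindre, Eirik.
Solveig predeceased; the 1/3 allotted to Solveig's branch passes to Solveig's issue by representation.
The 1/3 is divided into 4 equal shares of 1/12 among Vidar, Frida, Kolbein, Njord.
Vidar is living and takes 1/12.
Frida is living and takes 1/12.
Kolbein is living and takes 1/12.
Njord is living and takes 1/12.
Sindre predeceased; the 1/3 allotted to Sindre's branch passes to Sindre's issue by representation.
The 1/3 is divided into 2 equal shares of 1/6 among Tove, Gudrun.
Tove is living and takes 1/6.
Gudrun is living and takes 1/6.
Eirik predeceased; the 1/3 allotted to Eirik's branch passes to Eirik's issue by representation.
The 1/3 is divided into 3 equal shares of 1/9 among Asgeir, Dagny, Hakon.
Asgeir is living and takes 1/9.
Dagny is living and takes 1/9.
Hakon is living and takes 1/9.

Asgeir 1/9; Dagny 1/9; Frida 1/12; Gudrun 1/6; Hakon 1/9; Kolbein 1/12; Njord 1/12; Tove 1/6; Vidar 1/12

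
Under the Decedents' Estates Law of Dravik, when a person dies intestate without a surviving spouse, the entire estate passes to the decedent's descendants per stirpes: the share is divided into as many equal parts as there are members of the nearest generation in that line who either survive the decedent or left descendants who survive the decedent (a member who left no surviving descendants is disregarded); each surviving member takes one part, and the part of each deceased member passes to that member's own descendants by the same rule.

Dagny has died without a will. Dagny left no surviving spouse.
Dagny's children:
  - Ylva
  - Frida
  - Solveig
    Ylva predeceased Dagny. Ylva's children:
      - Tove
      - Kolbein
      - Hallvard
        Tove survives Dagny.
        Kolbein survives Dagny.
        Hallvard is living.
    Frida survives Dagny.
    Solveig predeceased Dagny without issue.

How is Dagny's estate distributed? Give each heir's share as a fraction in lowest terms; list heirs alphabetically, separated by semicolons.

Frida 1/2; Hallvard 1/6; Kolbein 1/6; Tove 1/6

There is no surviving spouse, so the entire estate passes to Dagny's descendants per stirpes.
Solveig left no surviving issue, so that branch lapses and is disregarded.
The estate is divided into 2 equal shares of 1/2 among Ylva, Frida.
Ylva predeceased; the 1/2 allotted to Ylva's branch passes to Ylva's issue by representation.
The 1/2 is divided into 3 equal shares of 1/6 among Tove, Kolbein, Hallvard.
Tove is living and takes 1/6.
Kolbein is living and takes 1/6.
Hallvard is living and takes 1/6.
Frida is living and takes 1/2.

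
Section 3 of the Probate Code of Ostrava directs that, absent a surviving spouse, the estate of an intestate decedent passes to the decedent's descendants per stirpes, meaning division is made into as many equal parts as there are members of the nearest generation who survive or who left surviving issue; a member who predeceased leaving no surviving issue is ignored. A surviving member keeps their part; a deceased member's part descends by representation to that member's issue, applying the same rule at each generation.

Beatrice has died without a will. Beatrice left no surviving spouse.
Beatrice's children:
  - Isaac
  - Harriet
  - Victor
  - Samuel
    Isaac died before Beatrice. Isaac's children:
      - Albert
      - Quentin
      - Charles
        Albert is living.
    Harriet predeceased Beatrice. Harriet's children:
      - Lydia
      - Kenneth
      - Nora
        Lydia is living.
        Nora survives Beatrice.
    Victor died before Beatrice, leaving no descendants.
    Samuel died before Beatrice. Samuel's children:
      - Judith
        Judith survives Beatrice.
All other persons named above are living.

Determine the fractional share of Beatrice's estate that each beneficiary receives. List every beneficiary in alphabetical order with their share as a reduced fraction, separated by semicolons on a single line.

Albert 1/9; Charles 1/9; Judith 1/3; Kenneth 1/9; Lydia 1/9; Nora 1/9; Quentin 1/9

There is no surviving spouse, so the entire estate passes to Beatrice's descendants per stirpes.
Victor left no surviving issue, so that branch lapses and is disregarded.
The estate is divided into 3 equal shares of 1/3 among Isaac, Harriet, Samuel.
Isaac predeceased; the 1/3 allotted to Isaac's branch passes to Isaac's issue by representation.
The 1/3 is divided into 3 equal shares of 1/9 among Albert, Quentin, Charles.
Albert is living and takes 1/9.
Quentin is living and takes 1/9.
Charles is living and takes 1/9.
Harriet predeceased; the 1/3 allotted to Harriet's branch passes to Harriet's issue by representation.
The 1/3 is divided into 3 equal shares of 1/9 among Lydia, Kenneth, Nora.
Lydia is living and takes 1/9.
Kenneth is living and takes 1/9.
Nora is living and takes 1/9.
Samuel predeceased; the 1/3 allotted to Samuel's branch passes to Samuel's issue by representation.
Judith is the sole taker at this level and receives the full 1/3.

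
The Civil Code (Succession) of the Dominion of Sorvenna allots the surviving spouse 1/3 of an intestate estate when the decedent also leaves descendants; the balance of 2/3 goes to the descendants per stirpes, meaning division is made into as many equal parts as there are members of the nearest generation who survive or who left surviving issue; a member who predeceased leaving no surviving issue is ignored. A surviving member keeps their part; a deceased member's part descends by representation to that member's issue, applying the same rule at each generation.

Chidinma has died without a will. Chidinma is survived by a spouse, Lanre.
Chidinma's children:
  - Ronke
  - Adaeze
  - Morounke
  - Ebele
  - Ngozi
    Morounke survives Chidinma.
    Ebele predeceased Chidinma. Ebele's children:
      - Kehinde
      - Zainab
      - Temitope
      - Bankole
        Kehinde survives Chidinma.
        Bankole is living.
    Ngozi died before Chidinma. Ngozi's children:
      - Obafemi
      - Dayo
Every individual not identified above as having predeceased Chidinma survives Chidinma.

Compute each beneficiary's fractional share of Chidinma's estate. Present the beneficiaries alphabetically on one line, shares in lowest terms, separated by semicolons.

Adaeze 2/15; Bankole 1/30; Dayo 1/15; Kehinde 1/30; Lanre 1/3; Morounke 2/15; Obafemi 1/15; Ronke 2/15; Temitope 1/30; Zainab 1/30

Lanre, as surviving spouse, takes 1/3.
The remaining 2/3 passes to Chidinma's descendants per stirpes.
The 2/3 is divided into 5 equal shares of 2/15 among Ronke, Adaeze, Morounke, Ebele, Ngozi.
Ronke is living and takes 2/15.
Adaeze is living and takes 2/15.
Morounke is living and takes 2/15.
Ebele predeceased; the 2/15 allotted to Ebele's branch passes to Ebele's issue by representation.
The 2/15 is divided into 4 equal shares of 1/30 among Kehinde, Zainab, Temitope, Bankole.
Kehinde is living and takes 1/30.
Zainab is living and takes 1/30.
Temitope is living and takes 1/30.
Bankole is living and takes 1/30.
Ngozi predeceased; the 2/15 allotted to Ngozi's branch passes to Ngozi's issue by representation.
The 2/15 is divided into 2 equal shares of 1/15 among Obafemi, Dayo.
Obafemi is living and takes 1/15.
Dayo is living and takes 1/15.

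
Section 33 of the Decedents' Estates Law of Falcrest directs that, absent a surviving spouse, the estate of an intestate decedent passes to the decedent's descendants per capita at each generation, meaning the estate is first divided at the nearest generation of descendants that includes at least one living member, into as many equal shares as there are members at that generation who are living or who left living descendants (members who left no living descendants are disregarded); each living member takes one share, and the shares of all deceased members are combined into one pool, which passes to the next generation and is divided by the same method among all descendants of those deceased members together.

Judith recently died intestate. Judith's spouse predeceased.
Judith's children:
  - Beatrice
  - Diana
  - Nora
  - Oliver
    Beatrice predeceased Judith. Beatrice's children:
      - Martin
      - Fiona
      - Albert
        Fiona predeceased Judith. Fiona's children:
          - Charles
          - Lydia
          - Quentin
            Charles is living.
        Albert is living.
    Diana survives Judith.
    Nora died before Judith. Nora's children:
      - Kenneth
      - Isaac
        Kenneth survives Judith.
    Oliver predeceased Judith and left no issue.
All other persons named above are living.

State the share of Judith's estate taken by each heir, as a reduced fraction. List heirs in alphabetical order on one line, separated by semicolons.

Albert 2/15; Charles 2/45; Diana 1/3; Isaac 2/15; Kenneth 2/15; Lydia 2/45; Martin 2/15; Quentin 2/45

There is no surviving spouse, so the entire estate passes to Judith's descendants per capita at each generation.
At generation 1 (Beatrice, Diana, Nora) there are 3 shares of (1)/3 = 1/3 each.
Living: Diana — each takes 1/3.
Deceased: Beatrice and Nora. Their combined 2/3 is pooled and carried to generation 2.
At generation 2 (Martin, Fiona, Albert, Kenneth, Isaac) there are 5 shares of (2/3)/5 = 2/15 each.
Living: Martin, Albert, Kenneth, and Isaac — each takes 2/15.
Deceased: Fiona. That 2/15 share is carried to generation 3.
At generation 3 (Charles, Lydia, Quentin) there are 3 shares of (2/15)/3 = 2/45 each.
Living: Charles, Lydia, and Quentin — each takes 2/45.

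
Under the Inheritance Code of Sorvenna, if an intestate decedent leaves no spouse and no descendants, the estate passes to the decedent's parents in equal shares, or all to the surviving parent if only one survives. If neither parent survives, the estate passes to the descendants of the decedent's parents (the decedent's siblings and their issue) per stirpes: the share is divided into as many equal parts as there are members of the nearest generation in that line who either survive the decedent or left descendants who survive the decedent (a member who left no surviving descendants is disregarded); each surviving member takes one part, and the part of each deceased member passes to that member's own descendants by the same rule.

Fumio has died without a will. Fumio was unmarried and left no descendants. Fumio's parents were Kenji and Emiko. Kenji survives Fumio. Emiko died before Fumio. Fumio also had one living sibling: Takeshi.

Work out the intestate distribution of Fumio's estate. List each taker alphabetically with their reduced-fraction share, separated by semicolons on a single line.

Only one parent, Kenji, survives, so Kenji takes the entire estate. The siblings take nothing because a surviving parent has priority.

Kenji 1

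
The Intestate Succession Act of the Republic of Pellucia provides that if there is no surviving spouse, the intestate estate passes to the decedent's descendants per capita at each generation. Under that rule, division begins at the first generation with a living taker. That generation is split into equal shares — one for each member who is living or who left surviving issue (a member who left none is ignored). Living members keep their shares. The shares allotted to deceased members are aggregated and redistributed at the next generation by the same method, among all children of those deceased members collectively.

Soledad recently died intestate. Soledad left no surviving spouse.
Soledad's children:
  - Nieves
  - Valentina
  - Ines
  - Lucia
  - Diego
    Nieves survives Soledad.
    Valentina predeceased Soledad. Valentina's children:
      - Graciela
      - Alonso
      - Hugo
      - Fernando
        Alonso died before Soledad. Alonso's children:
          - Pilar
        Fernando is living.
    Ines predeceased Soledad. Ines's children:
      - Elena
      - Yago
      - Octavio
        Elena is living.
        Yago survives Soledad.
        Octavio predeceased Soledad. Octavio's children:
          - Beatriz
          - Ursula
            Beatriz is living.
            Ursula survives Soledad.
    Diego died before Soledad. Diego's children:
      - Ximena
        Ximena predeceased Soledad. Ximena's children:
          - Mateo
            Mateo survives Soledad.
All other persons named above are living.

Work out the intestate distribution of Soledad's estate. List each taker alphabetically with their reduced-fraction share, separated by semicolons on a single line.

Beatriz 9/160; Elena 3/40; Fernando 3/40; Graciela 3/40; Hugo 3/40; Lucia 1/5; Mateo 9/160; Nieves 1/5; Pilar 9/160; Ursula 9/160; Yago 3/40

There is no surviving spouse, so the entire estate passes to Soledad's descendants per capita at each generation.
At generation 1 (Nieves, Valentina, Ines, Lucia, Diego) there are 5 shares of (1)/5 = 1/5 each.
Living: Nieves and Lucia — each takes 1/5.
Deceased: Valentina, Ines, and Diego. Their combined 3/5 is pooled and carried to generation 2.
At generation 2 (Graciela, Alonso, Hugo, Fernando, Elena, Yago, Octavio, Ximena) there are 8 shares of (3/5)/8 = 3/40 each.
Living: Graciela, Hugo, Fernando, Elena, and Yago — each takes 3/40.
Deceased: Alonso, Octavio, and Ximena. Their combined 9/40 is pooled and carried to generation 3.
At generation 3 (Pilar, Beatriz, Ursula, Mateo) there are 4 shares of (9/40)/4 = 9/160 each.
Living: Pilar, Beatriz, Ursula, and Mateo — each takes 9/160.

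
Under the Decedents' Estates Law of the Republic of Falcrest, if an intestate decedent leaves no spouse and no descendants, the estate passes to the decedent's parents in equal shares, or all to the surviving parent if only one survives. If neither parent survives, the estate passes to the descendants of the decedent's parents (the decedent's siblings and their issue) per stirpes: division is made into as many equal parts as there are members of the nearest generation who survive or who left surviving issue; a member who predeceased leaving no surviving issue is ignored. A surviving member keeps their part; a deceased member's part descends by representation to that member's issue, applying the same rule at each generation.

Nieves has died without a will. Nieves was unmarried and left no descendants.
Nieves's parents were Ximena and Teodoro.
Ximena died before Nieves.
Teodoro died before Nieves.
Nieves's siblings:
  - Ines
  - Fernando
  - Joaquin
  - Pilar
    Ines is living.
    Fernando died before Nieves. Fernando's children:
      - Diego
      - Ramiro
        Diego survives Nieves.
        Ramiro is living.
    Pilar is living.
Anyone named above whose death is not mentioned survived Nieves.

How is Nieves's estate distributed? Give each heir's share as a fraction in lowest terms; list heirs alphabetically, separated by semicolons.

Neither parent survives and there are no descendants, so the estate passes to Nieves's siblings and their issue per stirpes.
The estate is divided into 4 equal shares of 1/4 among Ines, Fernando, Joaquin, Pilar.
Ines is living and takes 1/4.
Fernando predeceased; the 1/4 allotted to Fernando's branch passes to Fernando's issue by representation.
The 1/4 is divided into 2 equal shares of 1/8 among Diego, Ramiro.
Diego is living and takes 1/8.
Ramiro is living and takes 1/8.
Joaquin is living and takes 1/4.
Pilar is living and takes 1/4.

Diego 1/8; Ines 1/4; Joaquin 1/4; Pilar 1/4; Ramiro 1/8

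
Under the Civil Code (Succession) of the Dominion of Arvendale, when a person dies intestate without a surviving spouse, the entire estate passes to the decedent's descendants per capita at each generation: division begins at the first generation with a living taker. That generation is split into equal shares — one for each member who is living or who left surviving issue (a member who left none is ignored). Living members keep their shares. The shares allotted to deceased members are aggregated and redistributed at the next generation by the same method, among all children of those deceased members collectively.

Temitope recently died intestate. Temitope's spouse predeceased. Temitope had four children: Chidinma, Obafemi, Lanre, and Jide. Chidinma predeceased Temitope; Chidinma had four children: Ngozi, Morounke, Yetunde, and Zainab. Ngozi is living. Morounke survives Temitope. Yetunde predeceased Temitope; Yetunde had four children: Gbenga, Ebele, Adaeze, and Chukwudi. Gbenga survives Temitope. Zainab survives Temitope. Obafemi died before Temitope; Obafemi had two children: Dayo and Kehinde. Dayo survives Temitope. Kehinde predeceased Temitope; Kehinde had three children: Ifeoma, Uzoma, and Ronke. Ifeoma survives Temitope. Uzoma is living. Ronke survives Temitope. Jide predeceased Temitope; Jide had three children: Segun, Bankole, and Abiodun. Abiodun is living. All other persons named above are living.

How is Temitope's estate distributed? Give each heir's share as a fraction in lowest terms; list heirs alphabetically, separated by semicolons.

There is no surviving spouse, so the entire estate passes to Temitope's descendants per capita at each generation.
At generation 1 (Chidinma, Obafemi, Lanre, Jide) there are 4 shares of (1)/4 = 1/4 each.
Living: Lanre — each takes 1/4.
Deceased: Chidinma, Obafemi, and Jide. Their combined 3/4 is pooled and carried to generation 2.
At generation 2 (Ngozi, Morounke, Yetunde, Zainab, Dayo, Kehinde, Segun, Bankole, Abiodun) there are 9 shares of (3/4)/9 = 1/12 each.
Living: Ngozi, Morounke, Zainab, Dayo, Segun, Bankole, and Abiodun — each takes 1/12.
Deceased: Yetunde and Kehinde. Their combined 1/6 is pooled and carried to generation 3.
At generation 3 (Gbenga, Ebele, Adaeze, Chukwudi, Ifeoma, Uzoma, Ronke) there are 7 shares of (1/6)/7 = 1/42 each.
Living: Gbenga, Ebele, Adaeze, Chukwudi, Ifeoma, Uzoma, and Ronke — each takes 1/42.

Abiodun 1/12; Adaeze 1/42; Bankole 1/12; Chukwudi 1/42; Dayo 1/12; Ebele 1/42; Gbenga 1/42; Ifeoma 1/42; Lanre 1/4; Morounke 1/12; Ngozi 1/12; Ronke 1/42; Segun 1/12; Uzoma 1/42; Zainab 1/12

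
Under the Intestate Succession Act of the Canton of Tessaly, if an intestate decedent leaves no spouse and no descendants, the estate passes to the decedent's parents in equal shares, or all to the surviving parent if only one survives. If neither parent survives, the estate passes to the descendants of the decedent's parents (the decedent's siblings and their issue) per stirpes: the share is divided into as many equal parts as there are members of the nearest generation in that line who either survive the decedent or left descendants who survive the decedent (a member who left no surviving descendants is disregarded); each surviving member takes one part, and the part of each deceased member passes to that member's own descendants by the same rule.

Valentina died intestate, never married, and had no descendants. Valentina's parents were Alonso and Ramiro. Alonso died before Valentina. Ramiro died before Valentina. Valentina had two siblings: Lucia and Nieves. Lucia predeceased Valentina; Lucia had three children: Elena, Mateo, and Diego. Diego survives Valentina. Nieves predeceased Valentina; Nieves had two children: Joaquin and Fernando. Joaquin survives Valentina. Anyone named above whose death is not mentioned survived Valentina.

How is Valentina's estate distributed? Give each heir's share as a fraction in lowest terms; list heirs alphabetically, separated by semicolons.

Diego 1/6; Elena 1/6; Fernando 1/4; Joaquin 1/4; Mateo 1/6

Neither parent survives and there are no descendants, so the estate passes to Valentina's siblings and their issue per stirpes.
The estate is divided into 2 equal shares of 1/2 among Lucia, Nieves.
Lucia predeceased; the 1/2 allotted to Lucia's branch passes to Lucia's issue by representation.
The 1/2 is divided into 3 equal shares of 1/6 among Elena, Mateo, Diego.
Elena is living and takes 1/6.
Mateo is living and takes 1/6.
Diego is living and takes 1/6.
Nieves predeceased; the 1/2 allotted to Nieves's branch passes to Nieves's issue by representation.
The 1/2 is divided into 2 equal shares of 1/4 among Joaquin, Fernando.
Joaquin is living and takes 1/4.
Fernando is living and takes 1/4.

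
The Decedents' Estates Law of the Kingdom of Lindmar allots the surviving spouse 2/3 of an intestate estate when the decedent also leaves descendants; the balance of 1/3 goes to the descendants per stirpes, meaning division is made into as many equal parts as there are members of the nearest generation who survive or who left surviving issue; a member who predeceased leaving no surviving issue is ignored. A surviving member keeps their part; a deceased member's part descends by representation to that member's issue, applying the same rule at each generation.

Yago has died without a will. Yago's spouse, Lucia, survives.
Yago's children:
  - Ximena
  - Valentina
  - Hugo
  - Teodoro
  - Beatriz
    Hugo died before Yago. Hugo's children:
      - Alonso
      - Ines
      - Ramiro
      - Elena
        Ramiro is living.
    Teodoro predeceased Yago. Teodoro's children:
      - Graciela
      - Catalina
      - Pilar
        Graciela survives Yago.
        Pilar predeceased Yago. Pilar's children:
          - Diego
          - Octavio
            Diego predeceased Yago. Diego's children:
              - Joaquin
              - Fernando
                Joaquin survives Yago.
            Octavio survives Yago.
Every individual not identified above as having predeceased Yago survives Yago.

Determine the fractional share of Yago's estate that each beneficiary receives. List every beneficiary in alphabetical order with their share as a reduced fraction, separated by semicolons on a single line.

Alonso 1/60; Beatriz 1/15; Catalina 1/45; Elena 1/60; Fernando 1/180; Graciela 1/45; Ines 1/60; Joaquin 1/180; Lucia 2/3; Octavio 1/90; Ramiro 1/60; Valentina 1/15; Ximena 1/15

Lucia, as surviving spouse, takes 2/3.
The remaining 1/3 passes to Yago's descendants per stirpes.
The 1/3 is divided into 5 equal shares of 1/15 among Ximena, Valentina, Hugo, Teodoro, Beatriz.
Ximena is living and takes 1/15.
Valentina is living and takes 1/15.
Hugo predeceased; the 1/15 allotted to Hugo's branch passes to Hugo's issue by representation.
The 1/15 is divided into 4 equal shares of 1/60 among Alonso, Ines, Ramiro, Elena.
Alonso is living and takes 1/60.
Ines is living and takes 1/60.
Ramiro is living and takes 1/60.
Elena is living and takes 1/60.
Teodoro predeceased; the 1/15 allotted to Teodoro's branch passes to Teodoro's issue by representation.
The 1/15 is divided into 3 equal shares of 1/45 among Graciela, Catalina, Pilar.
Graciela is living and takes 1/45.
Catalina is living and takes 1/45.
Pilar predeceased; the 1/45 allotted to Pilar's branch passes to Pilar's issue by representation.
The 1/45 is divided into 2 equal shares of 1/90 among Diego, Octavio.
Diego predeceased; the 1/90 allotted to Diego's branch passes to Diego's issue by representation.
The 1/90 is divided into 2 equal shares of 1/180 among Joaquin, Fernando.
Joaquin is living and takes 1/180.
Fernando is living and takes 1/180.
Octavio is living and takes 1/90.
Beatriz is living and takes 1/15.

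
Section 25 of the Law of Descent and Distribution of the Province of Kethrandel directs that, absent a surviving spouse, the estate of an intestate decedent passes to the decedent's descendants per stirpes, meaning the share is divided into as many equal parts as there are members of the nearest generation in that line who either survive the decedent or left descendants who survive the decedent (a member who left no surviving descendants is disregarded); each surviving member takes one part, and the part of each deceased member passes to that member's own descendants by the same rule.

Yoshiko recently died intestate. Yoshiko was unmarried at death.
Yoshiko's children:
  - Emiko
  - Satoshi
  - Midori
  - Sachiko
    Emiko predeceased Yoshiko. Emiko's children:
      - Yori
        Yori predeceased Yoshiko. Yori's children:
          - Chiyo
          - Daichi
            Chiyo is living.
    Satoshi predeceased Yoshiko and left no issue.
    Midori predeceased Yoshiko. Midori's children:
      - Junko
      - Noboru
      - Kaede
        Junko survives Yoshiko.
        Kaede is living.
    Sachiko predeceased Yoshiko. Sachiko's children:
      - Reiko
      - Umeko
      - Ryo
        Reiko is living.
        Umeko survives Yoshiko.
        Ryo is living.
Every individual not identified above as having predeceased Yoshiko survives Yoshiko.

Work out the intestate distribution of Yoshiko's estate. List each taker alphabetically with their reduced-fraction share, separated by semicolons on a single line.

There is no surviving spouse, so the entire estate passes to Yoshiko's descendants per stirpes.
Satoshi left no surviving issue, so that branch lapses and is disregarded.
The estate is divided into 3 equal shares of 1/3 among Emiko, Midori, Sachiko.
Emiko predeceased; the 1/3 allotted to Emiko's branch passes to Emiko's issue by representation.
Yori's line is the sole branch at this level, so the full 1/3 passes to Yori's issue by representation.
The 1/3 is divided into 2 equal shares of 1/6 among Chiyo, Daichi.
Chiyo is living and takes 1/6.
Daichi is living and takes 1/6.
Midori predeceased; the 1/3 allotted to Midori's branch passes to Midori's issue by representation.
The 1/3 is divided into 3 equal shares of 1/9 among Junko, Noboru, Kaede.
Junko is living and takes 1/9.
Noboru is living and takes 1/9.
Kaede is living and takes 1/9.
Sachiko predeceased; the 1/3 allotted to Sachiko's branch passes to Sachiko's issue by representation.
The 1/3 is divided into 3 equal shares of 1/9 among Reiko, Umeko, Ryo.
Reiko is living and takes 1/9.
Umeko is living and takes 1/9.
Ryo is living and takes 1/9.

Chiyo 1/6; Daichi 1/6; Junko 1/9; Kaede 1/9; Noboru 1/9; Reiko 1/9; Ryo 1/9; Umeko 1/9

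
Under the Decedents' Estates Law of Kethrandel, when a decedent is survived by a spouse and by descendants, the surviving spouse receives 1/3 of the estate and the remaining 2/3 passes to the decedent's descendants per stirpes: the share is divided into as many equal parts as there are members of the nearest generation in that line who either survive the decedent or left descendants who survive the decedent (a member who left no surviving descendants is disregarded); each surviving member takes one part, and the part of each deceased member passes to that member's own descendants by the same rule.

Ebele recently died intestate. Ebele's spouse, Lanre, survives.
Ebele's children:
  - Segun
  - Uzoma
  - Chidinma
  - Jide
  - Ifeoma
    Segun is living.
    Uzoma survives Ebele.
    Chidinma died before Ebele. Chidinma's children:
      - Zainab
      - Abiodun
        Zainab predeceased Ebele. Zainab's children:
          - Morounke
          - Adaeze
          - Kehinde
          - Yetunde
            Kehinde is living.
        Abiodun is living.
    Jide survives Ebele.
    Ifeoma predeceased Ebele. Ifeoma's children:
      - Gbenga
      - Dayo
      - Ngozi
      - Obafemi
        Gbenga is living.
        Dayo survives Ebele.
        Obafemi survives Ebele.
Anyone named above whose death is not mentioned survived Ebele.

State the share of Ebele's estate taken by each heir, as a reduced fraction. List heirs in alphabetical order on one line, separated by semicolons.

Lanre, as surviving spouse, takes 1/3.
The remaining 2/3 passes to Ebele's descendants per stirpes.
The 2/3 is divided into 5 equal shares of 2/15 among Segun, Uzoma, Chidinma, Jide, Ifeoma.
Segun is living and takes 2/15.
Uzoma is living and takes 2/15.
Chidinma predeceased; the 2/15 allotted to Chidinma's branch passes to Chidinma's issue by representation.
The 2/15 is divided into 2 equal shares of 1/15 among Zainab, Abiodun.
Zainab predeceased; the 1/15 allotted to Zainab's branch passes to Zainab's issue by representation.
The 1/15 is divided into 4 equal shares of 1/60 among Morounke, Adaeze, Kehinde, Yetunde.
Morounke is living and takes 1/60.
Adaeze is living and takes 1/60.
Kehinde is living and takes 1/60.
Yetunde is living and takes 1/60.
Abiodun is living and takes 1/15.
Jide is living and takes 2/15.
Ifeoma predeceased; the 2/15 allotted to Ifeoma's branch passes to Ifeoma's issue by representation.
The 2/15 is divided into 4 equal shares of 1/30 among Gbenga, Dayo, Ngozi, Obafemi.
Gbenga is living and takes 1/30.
Dayo is living and takes 1/30.
Ngozi is living and takes 1/30.
Obafemi is living and takes 1/30.

Abiodun 1/15; Adaeze 1/60; Dayo 1/30; Gbenga 1/30; Jide 2/15; Kehinde 1/60; Lanre 1/3; Morounke 1/60; Ngozi 1/30; Obafemi 1/30; Segun 2/15; Uzoma 2/15; Yetunde 1/60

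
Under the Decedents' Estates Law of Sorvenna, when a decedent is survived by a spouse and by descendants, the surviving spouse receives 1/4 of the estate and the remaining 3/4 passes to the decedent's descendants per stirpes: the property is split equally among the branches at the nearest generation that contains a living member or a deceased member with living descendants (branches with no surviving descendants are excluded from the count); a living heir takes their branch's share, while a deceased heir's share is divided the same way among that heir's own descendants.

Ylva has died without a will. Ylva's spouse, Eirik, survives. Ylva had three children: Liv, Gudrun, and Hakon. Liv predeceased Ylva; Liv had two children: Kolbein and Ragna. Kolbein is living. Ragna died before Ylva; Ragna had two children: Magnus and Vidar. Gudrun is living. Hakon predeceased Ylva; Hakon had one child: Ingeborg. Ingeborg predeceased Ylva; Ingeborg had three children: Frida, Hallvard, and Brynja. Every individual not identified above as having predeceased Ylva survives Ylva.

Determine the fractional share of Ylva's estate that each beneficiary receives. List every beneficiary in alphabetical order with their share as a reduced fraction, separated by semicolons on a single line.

Eirik, as surviving spouse, takes 1/4.
The remaining 3/4 passes to Ylva's descendants per stirpes.
The 3/4 is divided into 3 equal shares of 1/4 among Liv, Gudrun, Hakon.
Liv predeceased; the 1/4 allotted to Liv's branch passes to Liv's issue by representation.
The 1/4 is divided into 2 equal shares of 1/8 among Kolbein, Ragna.
Kolbein is living and takes 1/8.
Ragna predeceased; the 1/8 allotted to Ragna's branch passes to Ragna's issue by representation.
The 1/8 is divided into 2 equal shares of 1/16 among Magnus, Vidar.
Magnus is living and takes 1/16.
Vidar is living and takes 1/16.
Gudrun is living and takes 1/4.
Hakon predeceased; the 1/4 allotted to Hakon's branch passes to Hakon's issue by representation.
Ingeborg's line is the sole branch at this level, so the full 1/4 passes to Ingeborg's issue by representation.
The 1/4 is divided into 3 equal shares of 1/12 among Frida, Hallvard, Brynja.
Frida is living and takes 1/12.
Hallvard is living and takes 1/12.
Brynja is living and takes 1/12.

Brynja 1/12; Eirik 1/4; Frida 1/12; Gudrun 1/4; Hallvard 1/12; Kolbein 1/8; Magnus 1/16; Vidar 1/16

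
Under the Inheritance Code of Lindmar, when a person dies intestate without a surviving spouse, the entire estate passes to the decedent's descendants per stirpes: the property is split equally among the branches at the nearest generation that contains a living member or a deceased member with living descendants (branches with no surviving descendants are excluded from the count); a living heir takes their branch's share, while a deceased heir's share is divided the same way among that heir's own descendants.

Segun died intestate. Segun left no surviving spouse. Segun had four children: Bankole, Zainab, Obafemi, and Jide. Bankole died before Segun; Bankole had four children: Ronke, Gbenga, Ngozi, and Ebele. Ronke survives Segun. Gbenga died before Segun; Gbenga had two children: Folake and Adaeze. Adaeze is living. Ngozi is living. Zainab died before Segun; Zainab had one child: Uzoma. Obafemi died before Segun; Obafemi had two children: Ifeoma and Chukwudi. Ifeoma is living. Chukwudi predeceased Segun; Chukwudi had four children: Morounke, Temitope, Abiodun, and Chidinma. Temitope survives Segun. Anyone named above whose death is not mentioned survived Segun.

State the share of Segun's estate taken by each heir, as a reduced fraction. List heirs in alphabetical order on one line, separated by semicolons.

Abiodun 1/32; Adaeze 1/32; Chidinma 1/32; Ebele 1/16; Folake 1/32; Ifeoma 1/8; Jide 1/4; Morounke 1/32; Ngozi 1/16; Ronke 1/16; Temitope 1/32; Uzoma 1/4

There is no surviving spouse, so the entire estate passes to Segun's descendants per stirpes.
The estate is divided into 4 equal shares of 1/4 among Bankole, Zainab, Obafemi, Jide.
Bankole predeceased; the 1/4 allotted to Bankole's branch passes to Bankole's issue by representation.
The 1/4 is divided into 4 equal shares of 1/16 among Ronke, Gbenga, Ngozi, Ebele.
Ronke is living and takes 1/16.
Gbenga predeceased; the 1/16 allotted to Gbenga's branch passes to Gbenga's issue by representation.
The 1/16 is divided into 2 equal shares of 1/32 among Folake, Adaeze.
Folake is living and takes 1/32.
Adaeze is living and takes 1/32.
Ngozi is living and takes 1/16.
Ebele is living and takes 1/16.
Zainab predeceased; the 1/4 allotted to Zainab's branch passes to Zainab's issue by representation.
Uzoma is the sole taker at this level and receives the full 1/4.
Obafemi predeceased; the 1/4 allotted to Obafemi's branch passes to Obafemi's issue by representation.
The 1/4 is divided into 2 equal shares of 1/8 among Ifeoma, Chukwudi.
Ifeoma is living and takes 1/8.
Chukwudi predeceased; the 1/8 allotted to Chukwudi's branch passes to Chukwudi's issue by representation.
The 1/8 is divided into 4 equal shares of 1/32 among Morounke, Temitope, Abiodun, Chidinma.
Morounke is living and takes 1/32.
Temitope is living and takes 1/32.
Abiodun is living and takes 1/32.
Chidinma is living and takes 1/32.
Jide is living and takes 1/4.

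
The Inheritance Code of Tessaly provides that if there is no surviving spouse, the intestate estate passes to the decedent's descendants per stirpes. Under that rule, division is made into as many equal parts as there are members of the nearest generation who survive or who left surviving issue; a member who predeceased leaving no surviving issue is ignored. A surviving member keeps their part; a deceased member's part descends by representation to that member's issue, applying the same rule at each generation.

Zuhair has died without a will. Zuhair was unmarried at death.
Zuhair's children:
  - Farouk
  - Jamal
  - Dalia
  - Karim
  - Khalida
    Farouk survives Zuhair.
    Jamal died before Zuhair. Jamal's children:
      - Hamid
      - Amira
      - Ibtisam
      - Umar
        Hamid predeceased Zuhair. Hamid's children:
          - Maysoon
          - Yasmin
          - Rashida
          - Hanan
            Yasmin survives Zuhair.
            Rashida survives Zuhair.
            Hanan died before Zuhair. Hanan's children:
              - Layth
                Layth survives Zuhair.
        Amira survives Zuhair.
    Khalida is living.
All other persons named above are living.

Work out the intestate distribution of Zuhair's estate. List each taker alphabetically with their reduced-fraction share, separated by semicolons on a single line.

Amira 1/20; Dalia 1/5; Farouk 1/5; Ibtisam 1/20; Karim 1/5; Khalida 1/5; Layth 1/80; Maysoon 1/80; Rashida 1/80; Umar 1/20; Yasmin 1/80

There is no surviving spouse, so the entire estate passes to Zuhair's descendants per stirpes.
The estate is divided into 5 equal shares of 1/5 among Farouk, Jamal, Dalia, Karim, Khalida.
Farouk is living and takes 1/5.
Jamal predeceased; the 1/5 allotted to Jamal's branch passes to Jamal's issue by representation.
The 1/5 is divided into 4 equal shares of 1/20 among Hamid, Amira, Ibtisam, Umar.
Hamid predeceased; the 1/20 allotted to Hamid's branch passes to Hamid's issue by representation.
The 1/20 is divided into 4 equal shares of 1/80 among Maysoon, Yasmin, Rashida, Hanan.
Maysoon is living and takes 1/80.
Yasmin is living and takes 1/80.
Rashida is living and takes 1/80.
Hanan predeceased; the 1/80 allotted to Hanan's branch passes to Hanan's issue by representation.
Layth is the sole taker at this level and receives the full 1/80.
Amira is living and takes 1/20.
Ibtisam is living and takes 1/20.
Umar is living and takes 1/20.
Dalia is living and takes 1/5.
Karim is living and takes 1/5.
Khalida is living and takes 1/5.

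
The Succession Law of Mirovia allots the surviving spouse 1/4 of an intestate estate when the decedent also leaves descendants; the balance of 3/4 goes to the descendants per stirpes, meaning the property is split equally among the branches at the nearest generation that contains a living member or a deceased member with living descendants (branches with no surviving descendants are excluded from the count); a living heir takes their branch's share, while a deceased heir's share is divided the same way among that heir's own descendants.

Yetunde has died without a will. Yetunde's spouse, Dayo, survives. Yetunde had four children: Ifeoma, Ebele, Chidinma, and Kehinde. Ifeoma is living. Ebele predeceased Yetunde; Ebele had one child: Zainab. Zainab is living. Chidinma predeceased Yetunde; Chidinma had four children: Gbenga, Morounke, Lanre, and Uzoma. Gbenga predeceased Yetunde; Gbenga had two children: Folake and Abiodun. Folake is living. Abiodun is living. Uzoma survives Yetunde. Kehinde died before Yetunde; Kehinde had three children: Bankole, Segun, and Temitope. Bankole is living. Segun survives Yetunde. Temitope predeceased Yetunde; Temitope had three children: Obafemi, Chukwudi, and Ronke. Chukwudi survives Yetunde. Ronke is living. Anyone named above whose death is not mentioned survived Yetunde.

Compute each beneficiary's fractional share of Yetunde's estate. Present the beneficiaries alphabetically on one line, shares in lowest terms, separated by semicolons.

Abiodun 3/128; Bankole 1/16; Chukwudi 1/48; Dayo 1/4; Folake 3/128; Ifeoma 3/16; Lanre 3/64; Morounke 3/64; Obafemi 1/48; Ronke 1/48; Segun 1/16; Uzoma 3/64; Zainab 3/16

Dayo, as surviving spouse, takes 1/4.
The remaining 3/4 passes to Yetunde's descendants per stirpes.
The 3/4 is divided into 4 equal shares of 3/16 among Ifeoma, Ebele, Chidinma, Kehinde.
Ifeoma is living and takes 3/16.
Ebele predeceased; the 3/16 allotted to Ebele's branch passes to Ebele's issue by representation.
Zainab is the sole taker at this level and receives the full 3/16.
Chidinma predeceased; the 3/16 allotted to Chidinma's branch passes to Chidinma's issue by representation.
The 3/16 is divided into 4 equal shares of 3/64 among Gbenga, Morounke, Lanre, Uzoma.
Gbenga predeceased; the 3/64 allotted to Gbenga's branch passes to Gbenga's issue by representation.
The 3/64 is divided into 2 equal shares of 3/128 among Folake, Abiodun.
Folake is living and takes 3/128.
Abiodun is living and takes 3/128.
Morounke is living and takes 3/64.
Lanre is living and takes 3/64.
Uzoma is living and takes 3/64.
Kehinde predeceased; the 3/16 allotted to Kehinde's branch passes to Kehinde's issue by representation.
The 3/16 is divided into 3 equal shares of 1/16 among Bankole, Segun, Temitope.
Bankole is living and takes 1/16.
Segun is living and takes 1/16.
Temitope predeceased; the 1/16 allotted to Temitope's branch passes to Temitope's issue by representation.
The 1/16 is divided into 3 equal shares of 1/48 among Obafemi, Chukwudi, Ronke.
Obafemi is living and takes 1/48.
Chukwudi is living and takes 1/48.
Ronke is living and takes 1/48.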